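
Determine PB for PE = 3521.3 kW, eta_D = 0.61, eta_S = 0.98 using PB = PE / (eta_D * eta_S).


Formula: PB = PE / (eta_D * eta_S)
Step 1 — combined efficiency = eta_D * eta_S = 0.61 * 0.98 = 0.5978
Step 2 — PB = 3521.3 / 0.5978 ≈ 5890.4 kW (5 s.f.)

5890.4 kW


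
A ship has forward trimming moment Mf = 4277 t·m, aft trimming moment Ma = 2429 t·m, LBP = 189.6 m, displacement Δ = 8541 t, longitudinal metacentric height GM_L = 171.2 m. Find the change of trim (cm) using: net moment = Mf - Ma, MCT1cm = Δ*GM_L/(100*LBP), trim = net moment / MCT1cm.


Formula: net trimming moment = Mf - Ma; MCT1cm = Δ*GM_L/(100*LBP); trim = net moment / MCT1cm
Step 1 — net trimming moment = 4277 - 2429 = 1848 t·m
Step 2 — MCT1cm = 8541 * 171.2 / (100 * 189.6) = 77.1213 t·m/cm
Step 3 — trim = 1848 / 77.1213 ≈ 23.962 cm (5 s.f.)

23.962 cm


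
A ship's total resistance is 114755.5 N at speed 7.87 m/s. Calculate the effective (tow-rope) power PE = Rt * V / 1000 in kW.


Formula: PE = Rt * V / 1000 (kW)
Step 1 — PE (W) = 114755.5 * 7.87 = 903125.785 W
Step 2 — PE (kW) = 903125.785 / 1000 ≈ 903.13 kW (5 s.f.)

903.13 kW


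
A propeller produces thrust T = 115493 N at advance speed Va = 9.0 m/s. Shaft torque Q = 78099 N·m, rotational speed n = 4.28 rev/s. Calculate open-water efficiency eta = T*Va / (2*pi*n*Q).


Formula: eta = T * Va / (2 * pi * n * Q)
Step 1 — numerator = T * Va = 115493 * 9.0 = 1039437.0
Step 2 — 2 * pi * n = 2 * pi * 4.28 = 26.892033
Step 3 — denominator = 26.892033 * 78099 = 2100240.89
Step 4 — eta = 1039437.0 / 2100240.89 ≈ 0.49491 (5 s.f.)

0.49491


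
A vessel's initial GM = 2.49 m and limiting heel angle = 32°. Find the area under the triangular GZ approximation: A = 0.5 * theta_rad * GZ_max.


Formula: GZ_max = GM * sin(theta); Area = 0.5 * theta_rad * GZ_max
Step 1 — GZ_max = 2.49 * sin(32°) = 2.49 * 0.529919 = 1.319498 m
Step 2 — theta_rad = 32 * pi/180 = 0.558505 rad
Step 3 — Area = 0.5 * 0.558505 * 1.319498 ≈ 0.36847 m·rad (5 s.f.)

0.36847 m·rad


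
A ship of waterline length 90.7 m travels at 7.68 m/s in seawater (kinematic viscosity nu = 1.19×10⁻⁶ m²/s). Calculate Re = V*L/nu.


Formula: Re = V * L / nu
Step 1 — V * L = 7.68 * 90.7 = 696.576 m^2/s
Step 2 — Re = 696.576 / 1.19e-6 = 5.85e+08

5.85e+08


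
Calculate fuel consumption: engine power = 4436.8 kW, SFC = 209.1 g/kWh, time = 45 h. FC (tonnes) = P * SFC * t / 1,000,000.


Formula: FC (tonnes) = P * SFC * t / 1,000,000
Step 1 — P * SFC * t = 4436.8 * 209.1 * 45 = 41748069.6 g
Step 2 — FC (tonnes) = 41748069.6 / 1,000,000 ≈ 41.748 tonnes (5 s.f.)

41.748 tonnes


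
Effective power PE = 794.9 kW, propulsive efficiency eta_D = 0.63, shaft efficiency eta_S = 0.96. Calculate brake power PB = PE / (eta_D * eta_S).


Formula: PB = PE / (eta_D * eta_S)
Step 1 — combined efficiency = eta_D * eta_S = 0.63 * 0.96 = 0.6048
Step 2 — PB = 794.9 / 0.6048 ≈ 1314.3 kW (5 s.f.)

1314.3 kW


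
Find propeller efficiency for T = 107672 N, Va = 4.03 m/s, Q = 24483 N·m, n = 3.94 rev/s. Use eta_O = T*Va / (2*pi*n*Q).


Formula: eta = T * Va / (2 * pi * n * Q)
Step 1 — numerator = T * Va = 107672 * 4.03 = 433918.16
Step 2 — 2 * pi * n = 2 * pi * 3.94 = 24.75575
Step 3 — denominator = 24.75575 * 24483 = 606095.03
Step 4 — eta = 433918.16 / 606095.03 ≈ 0.71592 (5 s.f.)

0.71592


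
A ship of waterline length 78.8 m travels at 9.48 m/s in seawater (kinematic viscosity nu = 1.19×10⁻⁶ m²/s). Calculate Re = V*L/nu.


Formula: Re = V * L / nu
Step 1 — V * L = 9.48 * 78.8 = 747.024 m^2/s
Step 2 — Re = 747.024 / 1.19e-6 = 6.28e+08

6.28e+08


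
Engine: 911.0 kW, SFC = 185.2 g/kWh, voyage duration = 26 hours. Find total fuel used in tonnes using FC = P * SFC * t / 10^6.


Formula: FC (tonnes) = P * SFC * t / 1,000,000
Step 1 — P * SFC * t = 911.0 * 185.2 * 26 = 4386647.2 g
Step 2 — FC (tonnes) = 4386647.2 / 1,000,000 ≈ 4.3866 tonnes (5 s.f.)

4.3866 tonnes


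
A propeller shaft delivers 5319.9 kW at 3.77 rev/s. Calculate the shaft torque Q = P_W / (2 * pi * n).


Formula: Q = P_W / (2 * pi * n)
Step 1 — P_W = 5319.9 kW * 1000 = 5319900.0 W
Step 2 — 2 * pi * n = 2 * pi * 3.77 = 23.687609
Step 3 — Q = 5319900.0 / 23.687609 ≈ 224590 N·m (5 s.f.)

224590 N·m


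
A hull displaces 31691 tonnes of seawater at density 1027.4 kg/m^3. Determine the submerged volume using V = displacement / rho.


Formula: V = mass / rho
Step 1 — convert tonnes to kg: 31691 t * 1000 = 31691000 kg
Step 2 — V = 31691000 / 1027.4 ≈ 30846 m^3 (5 s.f.)

30846 m^3


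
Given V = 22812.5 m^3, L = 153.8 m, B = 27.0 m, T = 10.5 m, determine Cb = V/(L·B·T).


Formula: Cb = V / (L * B * T)
Step 1 — L * B * T = 153.8 * 27.0 * 10.5 = 43602.3 m^3
Step 2 — Cb = 22812.5 / 43602.3 ≈ 0.52319 (5 s.f.)

0.52319


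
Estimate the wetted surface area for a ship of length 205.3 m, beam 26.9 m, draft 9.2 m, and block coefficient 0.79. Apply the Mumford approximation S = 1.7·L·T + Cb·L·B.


Formula: S = 1.7*L*T + V/T with V = Cb*L*B*T, i.e. S = L * (1.7*T + Cb*B)
Step 1 — 1.7*T = 1.7 * 9.2 = 15.64 m
Step 2 — Cb*B = 0.79 * 26.9 = 21.251 m
Step 3 — 1.7*T + Cb*B = 15.64 + 21.251 = 36.891 m
Step 4 — S = 205.3 * 36.891 ≈ 7573.7 m^2 (5 s.f.)

7573.7 m^2


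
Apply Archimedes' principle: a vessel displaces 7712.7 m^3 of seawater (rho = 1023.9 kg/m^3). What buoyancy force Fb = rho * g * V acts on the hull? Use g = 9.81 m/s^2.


Formula: Fb = rho * g * V
Substituting: Fb = 1023.9 * 9.81 * 7712.7
Intermediate: 1023.9 * 9.81 = 10044.459
Result: Fb = 10044.459 * 7712.7 ≈ 77470000 N (5 s.f.)

77470000 N


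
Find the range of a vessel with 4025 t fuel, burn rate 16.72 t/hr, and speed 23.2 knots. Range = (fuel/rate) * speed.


Formula: endurance = fuel / rate; range = endurance * speed
Step 1 — endurance = 4025 / 16.72 = 240.7297 hours
Step 2 — range = 240.7297 * 23.2 ≈ 5584.9 nautical miles (5 s.f.)

5584.9 NM


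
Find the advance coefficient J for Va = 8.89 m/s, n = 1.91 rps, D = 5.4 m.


Formula: J = Va / (n * D)
Step 1 — n * D = 1.91 * 5.4 = 10.314
Step 2 — J = 8.89 / 10.314 ≈ 0.86194 (5 s.f.)

0.86194


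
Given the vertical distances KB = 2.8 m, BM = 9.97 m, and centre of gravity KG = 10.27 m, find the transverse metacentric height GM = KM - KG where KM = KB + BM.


Formula: GM = KB + BM - KG
Step 1 — KM = KB + BM = 2.8 + 9.97 = 12.77 m
Step 2 — GM = KM - KG = 12.77 - 10.27 = 2.5 m

2.5 m


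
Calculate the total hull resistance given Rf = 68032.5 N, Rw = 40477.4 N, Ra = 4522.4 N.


Formula: Rt = Rf + Rw + Ra
Substituting: Rt = 68032.5 + 40477.4 + 4522.4
Result: Rt = 113032.3 N

113032.3 N


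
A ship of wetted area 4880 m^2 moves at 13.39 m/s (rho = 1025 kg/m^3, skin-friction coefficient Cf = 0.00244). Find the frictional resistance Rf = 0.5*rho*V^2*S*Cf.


Formula: Rf = 0.5 * rho * V^2 * S * Cf
Step 1 — V^2 = 13.39^2 = 179.2921
Step 2 — 0.5 * rho * V^2 = 0.5 * 1025 * 179.2921 = 91887.20125
Step 3 — Rf = 91887.20125 * 4880 * 0.00244 ≈ 1094100 N (5 s.f.)

1094100 N


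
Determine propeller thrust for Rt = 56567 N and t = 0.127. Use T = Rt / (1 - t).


Formula: T = Rt / (1 - t)
Step 1 — (1 - t) = 1 - 0.127 = 0.873
Step 2 — T = 56567 / 0.873 ≈ 64796 N (5 s.f.)

64796 N


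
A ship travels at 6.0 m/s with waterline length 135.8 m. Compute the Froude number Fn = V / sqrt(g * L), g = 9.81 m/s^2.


Formula: Fn = V / sqrt(g * L)
Step 1 — g * L = 9.81 * 135.8 = 1332.198
Step 2 — sqrt(g * L) = sqrt(1332.198) = 36.499288
Step 3 — Fn = 6.0 / 36.499288 ≈ 0.16439 (5 s.f.)

0.16439


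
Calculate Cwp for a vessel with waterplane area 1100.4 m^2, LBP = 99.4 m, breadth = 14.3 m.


Formula: Cwp = Aw / (L * B)
Step 1 — L * B = 99.4 * 14.3 = 1421.42 m^2
Step 2 — Cwp = 1100.4 / 1421.42 ≈ 0.77416 (5 s.f.)

0.77416


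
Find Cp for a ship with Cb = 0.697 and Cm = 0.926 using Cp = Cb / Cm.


Formula: Cp = Cb / Cm
Substituting: Cp = 0.697 / 0.926
Result: Cp ≈ 0.75270 (5 s.f.)

0.75270


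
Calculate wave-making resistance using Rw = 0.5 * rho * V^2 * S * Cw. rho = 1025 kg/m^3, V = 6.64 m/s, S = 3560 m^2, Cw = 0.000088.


Formula: Rw = 0.5 * rho * V^2 * S * Cw
Step 1 — V^2 = 6.64^2 = 44.0896
Step 2 — 0.5 * rho * V^2 = 0.5 * 1025 * 44.0896 = 22595.92
Step 3 — Rw = 22595.92 * 3560 * 0.000088 ≈ 7078.8 N (5 s.f.)

7078.8 N


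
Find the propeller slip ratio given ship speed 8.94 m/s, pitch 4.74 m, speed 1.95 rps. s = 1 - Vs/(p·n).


Formula: s = 1 - Vs / (p * n)
Step 1 — p * n = 4.74 * 1.95 = 9.243
Step 2 — Vs / (p*n) = 8.94 / 9.243 = 0.967218 (6 d.p.)
Step 3 — s = 1 - 0.967218 = 0.032782

0.032782


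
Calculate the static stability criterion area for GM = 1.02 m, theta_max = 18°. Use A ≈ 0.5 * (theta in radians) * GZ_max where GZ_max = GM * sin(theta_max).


Formula: GZ_max = GM * sin(theta); Area = 0.5 * theta_rad * GZ_max
Step 1 — GZ_max = 1.02 * sin(18°) = 1.02 * 0.309017 = 0.315197 m
Step 2 — theta_rad = 18 * pi/180 = 0.314159 rad
Step 3 — Area = 0.5 * 0.314159 * 0.315197 ≈ 0.049511 m·rad (5 s.f.)

0.049511 m·rad


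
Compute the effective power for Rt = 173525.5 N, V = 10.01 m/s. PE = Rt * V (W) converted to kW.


Formula: PE = Rt * V / 1000 (kW)
Step 1 — PE (W) = 173525.5 * 10.01 = 1736990.255 W
Step 2 — PE (kW) = 1736990.255 / 1000 ≈ 1737.0 kW (5 s.f.)

1737.0 kW


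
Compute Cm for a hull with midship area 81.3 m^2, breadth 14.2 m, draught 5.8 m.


Formula: Cm = Am / (B * T)
Step 1 — B * T = 14.2 * 5.8 = 82.36 m^2
Step 2 — Cm = 81.3 / 82.36 ≈ 0.98713 (5 s.f.)

0.98713


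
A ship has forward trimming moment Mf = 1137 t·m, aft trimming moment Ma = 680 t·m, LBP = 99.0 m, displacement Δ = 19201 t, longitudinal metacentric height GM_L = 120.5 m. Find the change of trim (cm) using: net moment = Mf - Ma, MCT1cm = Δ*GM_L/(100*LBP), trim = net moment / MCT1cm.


Formula: net trimming moment = Mf - Ma; MCT1cm = Δ*GM_L/(100*LBP); trim = net moment / MCT1cm
Step 1 — net trimming moment = 1137 - 680 = 457 t·m
Step 2 — MCT1cm = 19201 * 120.5 / (100 * 99.0) = 233.7091 t·m/cm
Step 3 — trim = 457 / 233.7091 ≈ 1.9554 cm (5 s.f.)

1.9554 cm


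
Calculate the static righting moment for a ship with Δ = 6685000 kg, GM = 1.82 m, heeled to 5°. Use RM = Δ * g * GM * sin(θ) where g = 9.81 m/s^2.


Formula: GZ = GM * sin(theta); RM = disp * g * GZ
Step 1 — GZ = 1.82 * sin(5°) = 1.82 * 0.087156 = 0.158624 m
Step 2 — RM = 6685000 * 9.81 * 0.158624 ≈ 10403000 N·m (5 s.f.)

10403000 N·m


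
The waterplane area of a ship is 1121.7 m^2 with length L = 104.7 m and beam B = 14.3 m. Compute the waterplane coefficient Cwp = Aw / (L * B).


Formula: Cwp = Aw / (L * B)
Step 1 — L * B = 104.7 * 14.3 = 1497.21 m^2
Step 2 — Cwp = 1121.7 / 1497.21 ≈ 0.74919 (5 s.f.)

0.74919


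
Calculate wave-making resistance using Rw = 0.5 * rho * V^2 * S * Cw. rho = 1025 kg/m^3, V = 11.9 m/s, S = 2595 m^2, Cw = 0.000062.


Formula: Rw = 0.5 * rho * V^2 * S * Cw
Step 1 — V^2 = 11.9^2 = 141.61
Step 2 — 0.5 * rho * V^2 = 0.5 * 1025 * 141.61 = 72575.125
Step 3 — Rw = 72575.125 * 2595 * 0.000062 ≈ 11677 N (5 s.f.)

11677 N


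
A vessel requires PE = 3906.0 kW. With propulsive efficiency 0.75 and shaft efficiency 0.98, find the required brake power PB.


Formula: PB = PE / (eta_D * eta_S)
Step 1 — combined efficiency = eta_D * eta_S = 0.75 * 0.98 = 0.735
Step 2 — PB = 3906.0 / 0.735 ≈ 5314.3 kW (5 s.f.)

5314.3 kW


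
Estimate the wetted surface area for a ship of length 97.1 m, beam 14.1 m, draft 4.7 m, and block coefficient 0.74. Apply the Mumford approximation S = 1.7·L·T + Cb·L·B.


Formula: S = 1.7*L*T + V/T with V = Cb*L*B*T, i.e. S = L * (1.7*T + Cb*B)
Step 1 — 1.7*T = 1.7 * 4.7 = 7.99 m
Step 2 — Cb*B = 0.74 * 14.1 = 10.434 m
Step 3 — 1.7*T + Cb*B = 7.99 + 10.434 = 18.424 m
Step 4 — S = 97.1 * 18.424 ≈ 1789.0 m^2 (5 s.f.)

1789.0 m^2


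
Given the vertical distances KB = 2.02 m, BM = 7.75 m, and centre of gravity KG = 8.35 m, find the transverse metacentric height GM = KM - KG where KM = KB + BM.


Formula: GM = KB + BM - KG
Step 1 — KM = KB + BM = 2.02 + 7.75 = 9.77 m
Step 2 — GM = KM - KG = 9.77 - 8.35 = 1.42 m

1.42 m


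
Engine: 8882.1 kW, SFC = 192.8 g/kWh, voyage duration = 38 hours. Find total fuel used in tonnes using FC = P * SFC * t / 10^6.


Formula: FC (tonnes) = P * SFC * t / 1,000,000
Step 1 — P * SFC * t = 8882.1 * 192.8 * 38 = 65073817.44 g
Step 2 — FC (tonnes) = 65073817.44 / 1,000,000 ≈ 65.074 tonnes (5 s.f.)

65.074 tonnes


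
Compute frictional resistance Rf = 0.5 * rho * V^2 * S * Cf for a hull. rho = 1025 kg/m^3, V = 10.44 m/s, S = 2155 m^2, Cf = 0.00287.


Formula: Rf = 0.5 * rho * V^2 * S * Cf
Step 1 — V^2 = 10.44^2 = 108.9936
Step 2 — 0.5 * rho * V^2 = 0.5 * 1025 * 108.9936 = 55859.22
Step 3 — Rf = 55859.22 * 2155 * 0.00287 ≈ 345480 N (5 s.f.)

345480 N


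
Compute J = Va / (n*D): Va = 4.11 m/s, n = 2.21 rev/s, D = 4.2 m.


Formula: J = Va / (n * D)
Step 1 — n * D = 2.21 * 4.2 = 9.282
Step 2 — J = 4.11 / 9.282 ≈ 0.44279 (5 s.f.)

0.44279


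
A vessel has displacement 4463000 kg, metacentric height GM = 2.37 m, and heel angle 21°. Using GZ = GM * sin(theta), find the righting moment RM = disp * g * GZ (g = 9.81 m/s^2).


Formula: GZ = GM * sin(theta); RM = disp * g * GZ
Step 1 — GZ = 2.37 * sin(21°) = 2.37 * 0.358368 = 0.849332 m
Step 2 — RM = 4463000 * 9.81 * 0.849332 ≈ 37185000 N·m (5 s.f.)

37185000 N·m


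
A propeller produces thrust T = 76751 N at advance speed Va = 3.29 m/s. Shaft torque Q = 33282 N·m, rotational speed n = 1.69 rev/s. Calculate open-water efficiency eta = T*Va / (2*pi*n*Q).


Formula: eta = T * Va / (2 * pi * n * Q)
Step 1 — numerator = T * Va = 76751 * 3.29 = 252510.79
Step 2 — 2 * pi * n = 2 * pi * 1.69 = 10.618583
Step 3 — denominator = 10.618583 * 33282 = 353407.68
Step 4 — eta = 252510.79 / 353407.68 ≈ 0.71450 (5 s.f.)

0.71450


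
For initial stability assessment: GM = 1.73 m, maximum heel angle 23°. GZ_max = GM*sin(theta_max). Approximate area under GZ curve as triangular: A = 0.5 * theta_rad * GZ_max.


Formula: GZ_max = GM * sin(theta); Area = 0.5 * theta_rad * GZ_max
Step 1 — GZ_max = 1.73 * sin(23°) = 1.73 * 0.390731 = 0.675965 m
Step 2 — theta_rad = 23 * pi/180 = 0.401426 rad
Step 3 — Area = 0.5 * 0.401426 * 0.675965 ≈ 0.13567 m·rad (5 s.f.)

0.13567 m·rad


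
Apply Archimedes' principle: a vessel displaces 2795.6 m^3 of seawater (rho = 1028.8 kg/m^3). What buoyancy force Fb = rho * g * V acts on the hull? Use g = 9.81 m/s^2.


Formula: Fb = rho * g * V
Substituting: Fb = 1028.8 * 9.81 * 2795.6
Intermediate: 1028.8 * 9.81 = 10092.528
Result: Fb = 10092.528 * 2795.6 ≈ 28215000 N (5 s.f.)

28215000 N


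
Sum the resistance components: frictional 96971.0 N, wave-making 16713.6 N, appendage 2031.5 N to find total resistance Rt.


Formula: Rt = Rf + Rw + Ra
Substituting: Rt = 96971.0 + 16713.6 + 2031.5
Result: Rt = 115716.1 N

115716.1 N


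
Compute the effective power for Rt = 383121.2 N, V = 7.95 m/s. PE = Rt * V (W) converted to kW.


Formula: PE = Rt * V / 1000 (kW)
Step 1 — PE (W) = 383121.2 * 7.95 = 3045813.54 W
Step 2 — PE (kW) = 3045813.54 / 1000 ≈ 3045.8 kW (5 s.f.)

3045.8 kW


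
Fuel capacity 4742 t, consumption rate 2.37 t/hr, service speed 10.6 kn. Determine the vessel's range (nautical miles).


Formula: endurance = fuel / rate; range = endurance * speed
Step 1 — endurance = 4742 / 2.37 = 2000.8439 hours
Step 2 — range = 2000.8439 * 10.6 ≈ 21209 nautical miles (5 s.f.)

21209 NM


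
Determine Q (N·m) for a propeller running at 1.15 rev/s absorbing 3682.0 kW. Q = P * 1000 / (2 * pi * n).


Formula: Q = P_W / (2 * pi * n)
Step 1 — P_W = 3682.0 kW * 1000 = 3682000.0 W
Step 2 — 2 * pi * n = 2 * pi * 1.15 = 7.225663
Step 3 — Q = 3682000.0 / 7.225663 ≈ 509570 N·m (5 s.f.)

509570 N·m


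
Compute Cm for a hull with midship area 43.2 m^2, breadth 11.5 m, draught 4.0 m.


Formula: Cm = Am / (B * T)
Step 1 — B * T = 11.5 * 4.0 = 46.0 m^2
Step 2 — Cm = 43.2 / 46.0 ≈ 0.93913 (5 s.f.)

0.93913


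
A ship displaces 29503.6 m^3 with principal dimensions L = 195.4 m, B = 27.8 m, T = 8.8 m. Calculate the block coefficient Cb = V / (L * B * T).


Formula: Cb = V / (L * B * T)
Step 1 — L * B * T = 195.4 * 27.8 * 8.8 = 47802.656 m^3
Step 2 — Cb = 29503.6 / 47802.656 ≈ 0.61720 (5 s.f.)

0.61720


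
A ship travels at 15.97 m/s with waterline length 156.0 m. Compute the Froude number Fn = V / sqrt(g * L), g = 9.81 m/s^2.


Formula: Fn = V / sqrt(g * L)
Step 1 — g * L = 9.81 * 156.0 = 1530.36
Step 2 — sqrt(g * L) = sqrt(1530.36) = 39.119816
Step 3 — Fn = 15.97 / 39.119816 ≈ 0.40823 (5 s.f.)

0.40823


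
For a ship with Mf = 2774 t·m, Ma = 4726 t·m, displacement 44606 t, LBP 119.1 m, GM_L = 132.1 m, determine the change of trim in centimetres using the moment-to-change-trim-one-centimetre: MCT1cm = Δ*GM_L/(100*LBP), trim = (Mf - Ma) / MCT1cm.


Formula: net trimming moment = Mf - Ma; MCT1cm = Δ*GM_L/(100*LBP); trim = net moment / MCT1cm
Step 1 — net trimming moment = 2774 - 4726 = -1952 t·m
Step 2 — MCT1cm = 44606 * 132.1 / (100 * 119.1) = 494.7483 t·m/cm
Step 3 — trim = -1952 / 494.7483 ≈ -3.9454 cm (5 s.f.)

-3.9454 cm


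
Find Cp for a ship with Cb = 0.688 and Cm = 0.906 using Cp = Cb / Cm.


Formula: Cp = Cb / Cm
Substituting: Cp = 0.688 / 0.906
Result: Cp ≈ 0.75938 (5 s.f.)

0.75938


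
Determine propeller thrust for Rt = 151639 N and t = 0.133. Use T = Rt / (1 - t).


Formula: T = Rt / (1 - t)
Step 1 — (1 - t) = 1 - 0.133 = 0.867
Step 2 — T = 151639 / 0.867 ≈ 174900 N (5 s.f.)

174900 N


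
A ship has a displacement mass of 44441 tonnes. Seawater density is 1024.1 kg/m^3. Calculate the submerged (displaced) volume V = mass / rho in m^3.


Formula: V = mass / rho
Step 1 — convert tonnes to kg: 44441 t * 1000 = 44441000 kg
Step 2 — V = 44441000 / 1024.1 ≈ 43395 m^3 (5 s.f.)

43395 m^3


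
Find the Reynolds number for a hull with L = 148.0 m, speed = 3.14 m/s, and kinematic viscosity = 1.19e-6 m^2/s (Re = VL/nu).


Formula: Re = V * L / nu
Step 1 — V * L = 3.14 * 148.0 = 464.72 m^2/s
Step 2 — Re = 464.72 / 1.19e-6 = 3.91e+08

3.91e+08


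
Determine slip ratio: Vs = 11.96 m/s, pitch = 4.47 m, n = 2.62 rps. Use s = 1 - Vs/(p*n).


Formula: s = 1 - Vs / (p * n)
Step 1 — p * n = 4.47 * 2.62 = 11.7114
Step 2 — Vs / (p*n) = 11.96 / 11.7114 = 1.021227 (6 d.p.)
Step 3 — s = 1 - 1.021227 = -0.021227

-0.021227


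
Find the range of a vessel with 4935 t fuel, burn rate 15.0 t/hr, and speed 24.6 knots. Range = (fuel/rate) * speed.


Formula: endurance = fuel / rate; range = endurance * speed
Step 1 — endurance = 4935 / 15.0 = 329.0 hours
Step 2 — range = 329.0 * 24.6 ≈ 8093.4 nautical miles (5 s.f.)

8093.4 NM


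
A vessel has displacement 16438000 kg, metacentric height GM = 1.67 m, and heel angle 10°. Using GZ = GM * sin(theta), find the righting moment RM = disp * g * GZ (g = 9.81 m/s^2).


Formula: GZ = GM * sin(theta); RM = disp * g * GZ
Step 1 — GZ = 1.67 * sin(10°) = 1.67 * 0.173648 = 0.289992 m
Step 2 — RM = 16438000 * 9.81 * 0.289992 ≈ 46763000 N·m (5 s.f.)

46763000 N·m


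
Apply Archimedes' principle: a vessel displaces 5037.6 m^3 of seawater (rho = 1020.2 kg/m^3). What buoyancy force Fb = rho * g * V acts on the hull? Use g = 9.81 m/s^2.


Formula: Fb = rho * g * V
Substituting: Fb = 1020.2 * 9.81 * 5037.6
Intermediate: 1020.2 * 9.81 = 10008.162
Result: Fb = 10008.162 * 5037.6 ≈ 50417000 N (5 s.f.)

50417000 N


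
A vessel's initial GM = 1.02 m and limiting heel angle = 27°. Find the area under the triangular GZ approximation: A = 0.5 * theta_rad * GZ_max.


Formula: GZ_max = GM * sin(theta); Area = 0.5 * theta_rad * GZ_max
Step 1 — GZ_max = 1.02 * sin(27°) = 1.02 * 0.45399 = 0.46307 m
Step 2 — theta_rad = 27 * pi/180 = 0.471239 rad
Step 3 — Area = 0.5 * 0.471239 * 0.46307 ≈ 0.10911 m·rad (5 s.f.)

0.10911 m·rad


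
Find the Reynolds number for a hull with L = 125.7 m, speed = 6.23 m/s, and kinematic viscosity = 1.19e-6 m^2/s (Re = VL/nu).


Formula: Re = V * L / nu
Step 1 — V * L = 6.23 * 125.7 = 783.111 m^2/s
Step 2 — Re = 783.111 / 1.19e-6 = 6.58e+08

6.58e+08


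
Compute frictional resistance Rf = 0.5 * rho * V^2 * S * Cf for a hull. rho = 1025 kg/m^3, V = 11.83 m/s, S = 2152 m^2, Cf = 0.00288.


Formula: Rf = 0.5 * rho * V^2 * S * Cf
Step 1 — V^2 = 11.83^2 = 139.9489
Step 2 — 0.5 * rho * V^2 = 0.5 * 1025 * 139.9489 = 71723.81125
Step 3 — Rf = 71723.81125 * 2152 * 0.00288 ≈ 444530 N (5 s.f.)

444530 N


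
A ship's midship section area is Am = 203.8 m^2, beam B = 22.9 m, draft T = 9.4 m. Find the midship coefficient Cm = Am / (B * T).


Formula: Cm = Am / (B * T)
Step 1 — B * T = 22.9 * 9.4 = 215.26 m^2
Step 2 — Cm = 203.8 / 215.26 ≈ 0.94676 (5 s.f.)

0.94676


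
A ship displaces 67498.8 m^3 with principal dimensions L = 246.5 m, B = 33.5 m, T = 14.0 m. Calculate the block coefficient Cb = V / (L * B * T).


Formula: Cb = V / (L * B * T)
Step 1 — L * B * T = 246.5 * 33.5 * 14.0 = 115608.5 m^3
Step 2 — Cb = 67498.8 / 115608.5 ≈ 0.58386 (5 s.f.)

0.58386


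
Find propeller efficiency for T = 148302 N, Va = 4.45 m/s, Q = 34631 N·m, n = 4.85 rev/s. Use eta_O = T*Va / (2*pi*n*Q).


Formula: eta = T * Va / (2 * pi * n * Q)
Step 1 — numerator = T * Va = 148302 * 4.45 = 659943.9
Step 2 — 2 * pi * n = 2 * pi * 4.85 = 30.473449
Step 3 — denominator = 30.473449 * 34631 = 1055326.01
Step 4 — eta = 659943.9 / 1055326.01 ≈ 0.62535 (5 s.f.)

0.62535


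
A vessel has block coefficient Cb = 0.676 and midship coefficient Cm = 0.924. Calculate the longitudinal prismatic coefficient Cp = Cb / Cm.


Formula: Cp = Cb / Cm
Substituting: Cp = 0.676 / 0.924
Result: Cp ≈ 0.73160 (5 s.f.)

0.73160


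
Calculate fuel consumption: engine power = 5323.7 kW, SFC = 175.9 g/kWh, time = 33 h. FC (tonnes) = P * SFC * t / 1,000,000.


Formula: FC (tonnes) = P * SFC * t / 1,000,000
Step 1 — P * SFC * t = 5323.7 * 175.9 * 33 = 30902481.39 g
Step 2 — FC (tonnes) = 30902481.39 / 1,000,000 ≈ 30.902 tonnes (5 s.f.)

30.902 tonnes


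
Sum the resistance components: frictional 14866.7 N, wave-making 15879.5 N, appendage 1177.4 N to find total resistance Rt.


Formula: Rt = Rf + Rw + Ra
Substituting: Rt = 14866.7 + 15879.5 + 1177.4
Result: Rt = 31923.6 N

31923.6 N


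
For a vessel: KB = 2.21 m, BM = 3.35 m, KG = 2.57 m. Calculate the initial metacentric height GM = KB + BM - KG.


Formula: GM = KB + BM - KG
Step 1 — KM = KB + BM = 2.21 + 3.35 = 5.56 m
Step 2 — GM = KM - KG = 5.56 - 2.57 = 2.99 m

2.99 m


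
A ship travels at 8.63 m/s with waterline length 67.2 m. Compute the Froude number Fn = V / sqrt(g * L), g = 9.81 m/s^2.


Formula: Fn = V / sqrt(g * L)
Step 1 — g * L = 9.81 * 67.2 = 659.232
Step 2 — sqrt(g * L) = sqrt(659.232) = 25.675514
Step 3 — Fn = 8.63 / 25.675514 ≈ 0.33612 (5 s.f.)

0.33612


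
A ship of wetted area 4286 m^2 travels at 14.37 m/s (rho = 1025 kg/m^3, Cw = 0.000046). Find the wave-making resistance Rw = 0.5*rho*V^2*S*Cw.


Formula: Rw = 0.5 * rho * V^2 * S * Cw
Step 1 — V^2 = 14.37^2 = 206.4969
Step 2 — 0.5 * rho * V^2 = 0.5 * 1025 * 206.4969 = 105829.66125
Step 3 — Rw = 105829.66125 * 4286 * 0.000046 ≈ 20865 N (5 s.f.)

20865 N


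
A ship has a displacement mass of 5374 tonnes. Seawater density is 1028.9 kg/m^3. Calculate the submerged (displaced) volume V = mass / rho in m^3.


Formula: V = mass / rho
Step 1 — convert tonnes to kg: 5374 t * 1000 = 5374000 kg
Step 2 — V = 5374000 / 1028.9 ≈ 5223.1 m^3 (5 s.f.)

5223.1 m^3


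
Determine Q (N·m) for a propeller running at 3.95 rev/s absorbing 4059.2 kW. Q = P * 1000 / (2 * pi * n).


Formula: Q = P_W / (2 * pi * n)
Step 1 — P_W = 4059.2 kW * 1000 = 4059200.0 W
Step 2 — 2 * pi * n = 2 * pi * 3.95 = 24.818582
Step 3 — Q = 4059200.0 / 24.818582 ≈ 163550 N·m (5 s.f.)

163550 N·m


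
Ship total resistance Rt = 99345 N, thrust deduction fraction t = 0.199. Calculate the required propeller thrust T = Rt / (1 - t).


Formula: T = Rt / (1 - t)
Step 1 — (1 - t) = 1 - 0.199 = 0.801
Step 2 — T = 99345 / 0.801 ≈ 124030 N (5 s.f.)

124030 N


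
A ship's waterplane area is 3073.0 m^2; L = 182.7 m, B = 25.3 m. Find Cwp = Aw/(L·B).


Formula: Cwp = Aw / (L * B)
Step 1 — L * B = 182.7 * 25.3 = 4622.31 m^2
Step 2 — Cwp = 3073.0 / 4622.31 ≈ 0.66482 (5 s.f.)

0.66482


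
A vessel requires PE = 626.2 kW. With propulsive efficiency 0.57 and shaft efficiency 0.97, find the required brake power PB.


Formula: PB = PE / (eta_D * eta_S)
Step 1 — combined efficiency = eta_D * eta_S = 0.57 * 0.97 = 0.5529
Step 2 — PB = 626.2 / 0.5529 ≈ 1132.6 kW (5 s.f.)

1132.6 kW


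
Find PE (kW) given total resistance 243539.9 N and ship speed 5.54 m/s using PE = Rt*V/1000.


Formula: PE = Rt * V / 1000 (kW)
Step 1 — PE (W) = 243539.9 * 5.54 = 1349211.046 W
Step 2 — PE (kW) = 1349211.046 / 1000 ≈ 1349.2 kW (5 s.f.)

1349.2 kW


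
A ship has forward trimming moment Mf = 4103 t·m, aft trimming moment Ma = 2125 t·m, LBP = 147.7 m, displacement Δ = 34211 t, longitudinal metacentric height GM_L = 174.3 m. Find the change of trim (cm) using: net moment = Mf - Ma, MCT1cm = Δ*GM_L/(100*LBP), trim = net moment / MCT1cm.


Formula: net trimming moment = Mf - Ma; MCT1cm = Δ*GM_L/(100*LBP); trim = net moment / MCT1cm
Step 1 — net trimming moment = 4103 - 2125 = 1978 t·m
Step 2 — MCT1cm = 34211 * 174.3 / (100 * 147.7) = 403.7222 t·m/cm
Step 3 — trim = 1978 / 403.7222 ≈ 4.8994 cm (5 s.f.)

4.8994 cm


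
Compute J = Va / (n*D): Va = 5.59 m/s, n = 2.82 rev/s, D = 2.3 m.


Formula: J = Va / (n * D)
Step 1 — n * D = 2.82 * 2.3 = 6.486
Step 2 — J = 5.59 / 6.486 ≈ 0.86186 (5 s.f.)

0.86186


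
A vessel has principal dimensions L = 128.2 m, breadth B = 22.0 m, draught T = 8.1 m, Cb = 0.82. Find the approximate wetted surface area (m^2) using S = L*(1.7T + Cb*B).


Formula: S = 1.7*L*T + V/T with V = Cb*L*B*T, i.e. S = L * (1.7*T + Cb*B)
Step 1 — 1.7*T = 1.7 * 8.1 = 13.77 m
Step 2 — Cb*B = 0.82 * 22.0 = 18.04 m
Step 3 — 1.7*T + Cb*B = 13.77 + 18.04 = 31.81 m
Step 4 — S = 128.2 * 31.81 ≈ 4078.0 m^2 (5 s.f.)

4078.0 m^2


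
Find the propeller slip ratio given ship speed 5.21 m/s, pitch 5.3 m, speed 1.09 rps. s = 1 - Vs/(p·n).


Formula: s = 1 - Vs / (p * n)
Step 1 — p * n = 5.3 * 1.09 = 5.777
Step 2 — Vs / (p*n) = 5.21 / 5.777 = 0.901852 (6 d.p.)
Step 3 — s = 1 - 0.901852 = 0.098148

0.098148


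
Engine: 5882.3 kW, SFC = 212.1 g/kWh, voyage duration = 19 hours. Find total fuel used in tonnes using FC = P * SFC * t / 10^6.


Formula: FC (tonnes) = P * SFC * t / 1,000,000
Step 1 — P * SFC * t = 5882.3 * 212.1 * 19 = 23705080.77 g
Step 2 — FC (tonnes) = 23705080.77 / 1,000,000 ≈ 23.705 tonnes (5 s.f.)

23.705 tonnes


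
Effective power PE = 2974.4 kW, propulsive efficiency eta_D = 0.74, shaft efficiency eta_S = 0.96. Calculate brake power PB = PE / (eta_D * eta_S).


Formula: PB = PE / (eta_D * eta_S)
Step 1 — combined efficiency = eta_D * eta_S = 0.74 * 0.96 = 0.7104
Step 2 — PB = 2974.4 / 0.7104 ≈ 4186.9 kW (5 s.f.)

4186.9 kW


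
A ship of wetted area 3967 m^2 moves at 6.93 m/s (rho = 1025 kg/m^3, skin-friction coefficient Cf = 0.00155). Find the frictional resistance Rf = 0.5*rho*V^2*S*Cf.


Formula: Rf = 0.5 * rho * V^2 * S * Cf
Step 1 — V^2 = 6.93^2 = 48.0249
Step 2 — 0.5 * rho * V^2 = 0.5 * 1025 * 48.0249 = 24612.76125
Step 3 — Rf = 24612.76125 * 3967 * 0.00155 ≈ 151340 N (5 s.f.)

151340 N


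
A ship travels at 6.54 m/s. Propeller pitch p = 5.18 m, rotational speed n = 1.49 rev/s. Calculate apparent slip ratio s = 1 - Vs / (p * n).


Formula: s = 1 - Vs / (p * n)
Step 1 — p * n = 5.18 * 1.49 = 7.7182
Step 2 — Vs / (p*n) = 6.54 / 7.7182 = 0.847348 (6 d.p.)
Step 3 — s = 1 - 0.847348 = 0.152652

0.152652


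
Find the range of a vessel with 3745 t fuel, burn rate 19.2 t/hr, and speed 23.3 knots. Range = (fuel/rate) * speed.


Formula: endurance = fuel / rate; range = endurance * speed
Step 1 — endurance = 3745 / 19.2 = 195.0521 hours
Step 2 — range = 195.0521 * 23.3 ≈ 4544.7 nautical miles (5 s.f.)

4544.7 NM


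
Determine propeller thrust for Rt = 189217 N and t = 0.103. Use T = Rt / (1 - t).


Formula: T = Rt / (1 - t)
Step 1 — (1 - t) = 1 - 0.103 = 0.897
Step 2 — T = 189217 / 0.897 ≈ 210940 N (5 s.f.)

210940 N


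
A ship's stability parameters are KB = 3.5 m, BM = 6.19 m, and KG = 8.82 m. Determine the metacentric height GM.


Formula: GM = KB + BM - KG
Step 1 — KM = KB + BM = 3.5 + 6.19 = 9.69 m
Step 2 — GM = KM - KG = 9.69 - 8.82 = 0.87 m

0.87 m


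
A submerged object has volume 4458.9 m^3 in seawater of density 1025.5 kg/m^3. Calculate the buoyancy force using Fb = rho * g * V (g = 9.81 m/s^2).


Formula: Fb = rho * g * V
Substituting: Fb = 1025.5 * 9.81 * 4458.9
Intermediate: 1025.5 * 9.81 = 10060.155
Result: Fb = 10060.155 * 4458.9 ≈ 44857000 N (5 s.f.)

44857000 N


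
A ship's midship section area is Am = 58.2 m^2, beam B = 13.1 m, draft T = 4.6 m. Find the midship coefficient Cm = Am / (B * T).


Formula: Cm = Am / (B * T)
Step 1 — B * T = 13.1 * 4.6 = 60.26 m^2
Step 2 — Cm = 58.2 / 60.26 ≈ 0.96581 (5 s.f.)

0.96581


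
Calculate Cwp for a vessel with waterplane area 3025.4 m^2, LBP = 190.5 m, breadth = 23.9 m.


Formula: Cwp = Aw / (L * B)
Step 1 — L * B = 190.5 * 23.9 = 4552.95 m^2
Step 2 — Cwp = 3025.4 / 4552.95 ≈ 0.66449 (5 s.f.)

0.66449


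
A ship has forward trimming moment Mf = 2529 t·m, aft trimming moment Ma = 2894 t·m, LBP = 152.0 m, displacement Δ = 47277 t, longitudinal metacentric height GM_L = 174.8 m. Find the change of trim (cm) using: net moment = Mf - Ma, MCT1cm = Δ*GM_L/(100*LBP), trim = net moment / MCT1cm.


Formula: net trimming moment = Mf - Ma; MCT1cm = Δ*GM_L/(100*LBP); trim = net moment / MCT1cm
Step 1 — net trimming moment = 2529 - 2894 = -365 t·m
Step 2 — MCT1cm = 47277 * 174.8 / (100 * 152.0) = 543.6855 t·m/cm
Step 3 — trim = -365 / 543.6855 ≈ -0.67134 cm (5 s.f.)

-0.67134 cm


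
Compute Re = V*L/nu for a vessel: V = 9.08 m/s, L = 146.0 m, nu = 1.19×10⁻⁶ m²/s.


Formula: Re = V * L / nu
Step 1 — V * L = 9.08 * 146.0 = 1325.68 m^2/s
Step 2 — Re = 1325.68 / 1.19e-6 = 1.11e+09

1.11e+09


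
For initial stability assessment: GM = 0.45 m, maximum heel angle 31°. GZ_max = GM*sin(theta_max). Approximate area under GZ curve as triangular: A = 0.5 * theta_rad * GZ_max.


Formula: GZ_max = GM * sin(theta); Area = 0.5 * theta_rad * GZ_max
Step 1 — GZ_max = 0.45 * sin(31°) = 0.45 * 0.515038 = 0.231767 m
Step 2 — theta_rad = 31 * pi/180 = 0.541052 rad
Step 3 — Area = 0.5 * 0.541052 * 0.231767 ≈ 0.062699 m·rad (5 s.f.)

0.062699 m·rad


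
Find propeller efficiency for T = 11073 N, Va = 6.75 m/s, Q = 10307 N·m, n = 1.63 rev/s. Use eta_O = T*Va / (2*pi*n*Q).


Formula: eta = T * Va / (2 * pi * n * Q)
Step 1 — numerator = T * Va = 11073 * 6.75 = 74742.75
Step 2 — 2 * pi * n = 2 * pi * 1.63 = 10.241592
Step 3 — denominator = 10.241592 * 10307 = 105560.09
Step 4 — eta = 74742.75 / 105560.09 ≈ 0.70806 (5 s.f.)

0.70806


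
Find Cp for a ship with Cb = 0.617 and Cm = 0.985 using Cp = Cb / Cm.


Formula: Cp = Cb / Cm
Substituting: Cp = 0.617 / 0.985
Result: Cp ≈ 0.62640 (5 s.f.)

0.62640


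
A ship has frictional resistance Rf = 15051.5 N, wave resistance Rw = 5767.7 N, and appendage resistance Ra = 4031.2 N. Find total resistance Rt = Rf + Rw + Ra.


Formula: Rt = Rf + Rw + Ra
Substituting: Rt = 15051.5 + 5767.7 + 4031.2
Result: Rt = 24850.4 N

24850.4 N


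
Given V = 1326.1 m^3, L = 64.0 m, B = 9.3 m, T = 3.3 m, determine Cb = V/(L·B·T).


Formula: Cb = V / (L * B * T)
Step 1 — L * B * T = 64.0 * 9.3 * 3.3 = 1964.16 m^3
Step 2 — Cb = 1326.1 / 1964.16 ≈ 0.67515 (5 s.f.)

0.67515


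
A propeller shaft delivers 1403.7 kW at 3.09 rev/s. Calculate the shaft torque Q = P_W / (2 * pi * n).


Formula: Q = P_W / (2 * pi * n)
Step 1 — P_W = 1403.7 kW * 1000 = 1403700.0 W
Step 2 — 2 * pi * n = 2 * pi * 3.09 = 19.415043
Step 3 — Q = 1403700.0 / 19.415043 ≈ 72300 N·m (5 s.f.)

72300 N·m


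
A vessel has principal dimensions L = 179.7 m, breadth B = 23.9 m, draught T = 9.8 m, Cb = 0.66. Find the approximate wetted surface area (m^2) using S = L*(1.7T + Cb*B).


Formula: S = 1.7*L*T + V/T with V = Cb*L*B*T, i.e. S = L * (1.7*T + Cb*B)
Step 1 — 1.7*T = 1.7 * 9.8 = 16.66 m
Step 2 — Cb*B = 0.66 * 23.9 = 15.774 m
Step 3 — 1.7*T + Cb*B = 16.66 + 15.774 = 32.434 m
Step 4 — S = 179.7 * 32.434 ≈ 5828.4 m^2 (5 s.f.)

5828.4 m^2


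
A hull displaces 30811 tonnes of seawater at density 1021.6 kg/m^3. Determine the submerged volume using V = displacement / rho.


Formula: V = mass / rho
Step 1 — convert tonnes to kg: 30811 t * 1000 = 30811000 kg
Step 2 — V = 30811000 / 1021.6 ≈ 30160 m^3 (5 s.f.)

30160 m^3


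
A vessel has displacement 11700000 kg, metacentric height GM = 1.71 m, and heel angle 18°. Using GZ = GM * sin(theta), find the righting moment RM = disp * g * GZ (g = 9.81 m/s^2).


Formula: GZ = GM * sin(theta); RM = disp * g * GZ
Step 1 — GZ = 1.71 * sin(18°) = 1.71 * 0.309017 = 0.528419 m
Step 2 — RM = 11700000 * 9.81 * 0.528419 ≈ 60650000 N·m (5 s.f.)

60650000 N·m


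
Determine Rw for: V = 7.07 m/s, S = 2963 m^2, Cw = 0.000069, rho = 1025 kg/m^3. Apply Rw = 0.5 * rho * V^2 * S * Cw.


Formula: Rw = 0.5 * rho * V^2 * S * Cw
Step 1 — V^2 = 7.07^2 = 49.9849
Step 2 — 0.5 * rho * V^2 = 0.5 * 1025 * 49.9849 = 25617.26125
Step 3 — Rw = 25617.26125 * 2963 * 0.000069 ≈ 5237.4 N (5 s.f.)

5237.4 N


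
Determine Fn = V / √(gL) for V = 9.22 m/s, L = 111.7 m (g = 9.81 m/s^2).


Formula: Fn = V / sqrt(g * L)
Step 1 — g * L = 9.81 * 111.7 = 1095.777
Step 2 — sqrt(g * L) = sqrt(1095.777) = 33.102523
Step 3 — Fn = 9.22 / 33.102523 ≈ 0.27853 (5 s.f.)

0.27853


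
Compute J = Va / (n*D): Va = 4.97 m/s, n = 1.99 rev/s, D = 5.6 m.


Formula: J = Va / (n * D)
Step 1 — n * D = 1.99 * 5.6 = 11.144
Step 2 — J = 4.97 / 11.144 ≈ 0.44598 (5 s.f.)

0.44598


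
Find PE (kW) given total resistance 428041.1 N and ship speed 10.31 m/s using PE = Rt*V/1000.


Formula: PE = Rt * V / 1000 (kW)
Step 1 — PE (W) = 428041.1 * 10.31 = 4413103.741 W
Step 2 — PE (kW) = 4413103.741 / 1000 ≈ 4413.1 kW (5 s.f.)

4413.1 kW


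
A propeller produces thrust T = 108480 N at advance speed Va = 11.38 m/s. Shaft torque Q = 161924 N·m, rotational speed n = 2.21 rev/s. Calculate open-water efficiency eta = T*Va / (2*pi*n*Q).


Formula: eta = T * Va / (2 * pi * n * Q)
Step 1 — numerator = T * Va = 108480 * 11.38 = 1234502.4
Step 2 — 2 * pi * n = 2 * pi * 2.21 = 13.88584
Step 3 — denominator = 13.88584 * 161924 = 2248450.76
Step 4 — eta = 1234502.4 / 2248450.76 ≈ 0.54905 (5 s.f.)

0.54905


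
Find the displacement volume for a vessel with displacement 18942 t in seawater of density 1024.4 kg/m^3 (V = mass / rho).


Formula: V = mass / rho
Step 1 — convert tonnes to kg: 18942 t * 1000 = 18942000 kg
Step 2 — V = 18942000 / 1024.4 ≈ 18491 m^3 (5 s.f.)

18491 m^3


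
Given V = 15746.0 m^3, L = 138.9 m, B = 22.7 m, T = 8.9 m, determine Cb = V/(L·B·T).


Formula: Cb = V / (L * B * T)
Step 1 — L * B * T = 138.9 * 22.7 * 8.9 = 28061.967 m^3
Step 2 — Cb = 15746.0 / 28061.967 ≈ 0.56112 (5 s.f.)

0.56112


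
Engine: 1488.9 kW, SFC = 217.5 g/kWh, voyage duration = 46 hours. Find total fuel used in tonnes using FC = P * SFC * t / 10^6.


Formula: FC (tonnes) = P * SFC * t / 1,000,000
Step 1 — P * SFC * t = 1488.9 * 217.5 * 46 = 14896444.5 g
Step 2 — FC (tonnes) = 14896444.5 / 1,000,000 ≈ 14.896 tonnes (5 s.f.)

14.896 tonnes


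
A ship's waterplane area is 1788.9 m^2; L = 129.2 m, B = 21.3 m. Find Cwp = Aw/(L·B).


Formula: Cwp = Aw / (L * B)
Step 1 — L * B = 129.2 * 21.3 = 2751.96 m^2
Step 2 — Cwp = 1788.9 / 2751.96 ≈ 0.65005 (5 s.f.)

0.65005


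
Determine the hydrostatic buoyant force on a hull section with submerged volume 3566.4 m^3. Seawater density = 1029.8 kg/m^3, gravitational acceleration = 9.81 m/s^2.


Formula: Fb = rho * g * V
Substituting: Fb = 1029.8 * 9.81 * 3566.4
Intermediate: 1029.8 * 9.81 = 10102.338
Result: Fb = 10102.338 * 3566.4 ≈ 36029000 N (5 s.f.)

36029000 N


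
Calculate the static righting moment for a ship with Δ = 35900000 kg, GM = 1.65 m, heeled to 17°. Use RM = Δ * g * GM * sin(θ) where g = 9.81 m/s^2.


Formula: GZ = GM * sin(theta); RM = disp * g * GZ
Step 1 — GZ = 1.65 * sin(17°) = 1.65 * 0.292372 = 0.482414 m
Step 2 — RM = 35900000 * 9.81 * 0.482414 ≈ 169900000 N·m (5 s.f.)

169900000 N·m


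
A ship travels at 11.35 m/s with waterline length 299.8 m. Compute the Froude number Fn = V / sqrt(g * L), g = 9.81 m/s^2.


Formula: Fn = V / sqrt(g * L)
Step 1 — g * L = 9.81 * 299.8 = 2941.038
Step 2 — sqrt(g * L) = sqrt(2941.038) = 54.231338
Step 3 — Fn = 11.35 / 54.231338 ≈ 0.20929 (5 s.f.)

0.20929


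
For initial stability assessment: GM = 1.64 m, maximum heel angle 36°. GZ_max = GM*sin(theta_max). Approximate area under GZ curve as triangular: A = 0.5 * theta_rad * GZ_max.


Formula: GZ_max = GM * sin(theta); Area = 0.5 * theta_rad * GZ_max
Step 1 — GZ_max = 1.64 * sin(36°) = 1.64 * 0.587785 = 0.963967 m
Step 2 — theta_rad = 36 * pi/180 = 0.628319 rad
Step 3 — Area = 0.5 * 0.628319 * 0.963967 ≈ 0.30284 m·rad (5 s.f.)

0.30284 m·rad


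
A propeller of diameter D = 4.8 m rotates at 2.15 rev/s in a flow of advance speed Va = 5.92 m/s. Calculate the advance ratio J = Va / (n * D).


Formula: J = Va / (n * D)
Step 1 — n * D = 2.15 * 4.8 = 10.32
Step 2 — J = 5.92 / 10.32 ≈ 0.57364 (5 s.f.)

0.57364


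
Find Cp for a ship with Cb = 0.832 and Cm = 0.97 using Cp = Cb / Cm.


Formula: Cp = Cb / Cm
Substituting: Cp = 0.832 / 0.97
Result: Cp ≈ 0.85773 (5 s.f.)

0.85773


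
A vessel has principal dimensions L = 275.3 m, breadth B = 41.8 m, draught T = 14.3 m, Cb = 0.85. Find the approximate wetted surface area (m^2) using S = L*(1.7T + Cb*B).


Formula: S = 1.7*L*T + V/T with V = Cb*L*B*T, i.e. S = L * (1.7*T + Cb*B)
Step 1 — 1.7*T = 1.7 * 14.3 = 24.31 m
Step 2 — Cb*B = 0.85 * 41.8 = 35.53 m
Step 3 — 1.7*T + Cb*B = 24.31 + 35.53 = 59.84 m
Step 4 — S = 275.3 * 59.84 ≈ 16474 m^2 (5 s.f.)

16474 m^2


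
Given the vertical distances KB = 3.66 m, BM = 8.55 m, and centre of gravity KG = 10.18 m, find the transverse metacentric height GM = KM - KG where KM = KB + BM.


Formula: GM = KB + BM - KG
Step 1 — KM = KB + BM = 3.66 + 8.55 = 12.21 m
Step 2 — GM = KM - KG = 12.21 - 10.18 = 2.03 m

2.03 m


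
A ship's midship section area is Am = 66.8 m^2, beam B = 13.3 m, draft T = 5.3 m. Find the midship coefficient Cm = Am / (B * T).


Formula: Cm = Am / (B * T)
Step 1 — B * T = 13.3 * 5.3 = 70.49 m^2
Step 2 — Cm = 66.8 / 70.49 ≈ 0.94765 (5 s.f.)

0.94765


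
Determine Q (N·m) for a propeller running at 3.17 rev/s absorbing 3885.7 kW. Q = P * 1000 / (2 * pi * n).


Formula: Q = P_W / (2 * pi * n)
Step 1 — P_W = 3885.7 kW * 1000 = 3885700.0 W
Step 2 — 2 * pi * n = 2 * pi * 3.17 = 19.917697
Step 3 — Q = 3885700.0 / 19.917697 ≈ 195090 N·m (5 s.f.)

195090 N·m


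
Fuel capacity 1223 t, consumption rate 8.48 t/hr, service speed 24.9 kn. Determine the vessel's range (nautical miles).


Formula: endurance = fuel / rate; range = endurance * speed
Step 1 — endurance = 1223 / 8.48 = 144.2217 hours
Step 2 — range = 144.2217 * 24.9 ≈ 3591.1 nautical miles (5 s.f.)

3591.1 NM
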